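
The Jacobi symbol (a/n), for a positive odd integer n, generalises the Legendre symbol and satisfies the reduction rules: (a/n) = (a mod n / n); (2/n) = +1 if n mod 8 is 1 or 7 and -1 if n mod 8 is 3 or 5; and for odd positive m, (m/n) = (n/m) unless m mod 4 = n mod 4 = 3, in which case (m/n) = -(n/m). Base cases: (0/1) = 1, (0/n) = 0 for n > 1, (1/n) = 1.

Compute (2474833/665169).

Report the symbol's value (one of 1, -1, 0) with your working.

(2474833/665169): 2474833 mod 665169 = 479326, so (2474833/665169) = (479326/665169)
factor out 2^1: 479326 = 2^1·239663; with 665169 mod 8 = 1, (2/665169) = +1; sign now +1; continue with (239663/665169)
flip (239663/665169) -> (665169/239663): both odd, 239663 mod 4 = 3, 665169 mod 4 = 1, so the flip contributes +1; sign now +1
(665169/239663): 665169 mod 239663 = 185843, so (665169/239663) = (185843/239663)
flip (185843/239663) -> (239663/185843): both odd, 185843 mod 4 = 3, 239663 mod 4 = 3, so the flip contributes -1; sign now -1
(239663/185843): 239663 mod 185843 = 53820, so (239663/185843) = (53820/185843)
factor out 2^2: 53820 = 2^2·13455; with 185843 mod 8 = 3, (2/185843) = -1; sign now -1; continue with (13455/185843)
flip (13455/185843) -> (185843/13455): both odd, 13455 mod 4 = 3, 185843 mod 4 = 3, so the flip contributes -1; sign now +1
(185843/13455): 185843 mod 13455 = 10928, so (185843/13455) = (10928/13455)
factor out 2^4: 10928 = 2^4·683; with 13455 mod 8 = 7, (2/13455) = +1; sign now +1; continue with (683/13455)
flip (683/13455) -> (13455/683): both odd, 683 mod 4 = 3, 13455 mod 4 = 3, so the flip contributes -1; sign now -1
(13455/683): 13455 mod 683 = 478, so (13455/683) = (478/683)
factor out 2^1: 478 = 2^1·239; with 683 mod 8 = 3, (2/683) = -1; sign now +1; continue with (239/683)
flip (239/683) -> (683/239): both odd, 239 mod 4 = 3, 683 mod 4 = 3, so the flip contributes -1; sign now -1
(683/239): 683 mod 239 = 205, so (683/239) = (205/239)
flip (205/239) -> (239/205): both odd, 205 mod 4 = 1, 239 mod 4 = 3, so the flip contributes +1; sign now -1
(239/205): 239 mod 205 = 34, so (239/205) = (34/205)
factor out 2^1: 34 = 2^1·17; with 205 mod 8 = 5, (2/205) = -1; sign now +1; continue with (17/205)
flip (17/205) -> (205/17): both odd, 17 mod 4 = 1, 205 mod 4 = 1, so the flip contributes +1; sign now +1
(205/17): 205 mod 17 = 1, so (205/17) = (1/17)
reached (1/17) = 1, so the symbol is +1

1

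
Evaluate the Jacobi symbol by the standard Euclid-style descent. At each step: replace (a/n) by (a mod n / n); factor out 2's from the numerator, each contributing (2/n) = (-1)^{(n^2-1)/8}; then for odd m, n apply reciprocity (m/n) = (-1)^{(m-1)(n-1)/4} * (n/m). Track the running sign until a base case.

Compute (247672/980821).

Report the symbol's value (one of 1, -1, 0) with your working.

-1

factor out 2^3: 247672 = 2^3·30959; with 980821 mod 8 = 5, (2/980821) = -1; sign now -1; continue with (30959/980821)
flip (30959/980821) -> (980821/30959): both odd, 30959 mod 4 = 3, 980821 mod 4 = 1, so the flip contributes +1; sign now -1
(980821/30959): 980821 mod 30959 = 21092, so (980821/30959) = (21092/30959)
factor out 2^2: 21092 = 2^2·5273; with 30959 mod 8 = 7, (2/30959) = +1; sign now -1; continue with (5273/30959)
flip (5273/30959) -> (30959/5273): both odd, 5273 mod 4 = 1, 30959 mod 4 = 3, so the flip contributes +1; sign now -1
(30959/5273): 30959 mod 5273 = 4594, so (30959/5273) = (4594/5273)
factor out 2^1: 4594 = 2^1·2297; with 5273 mod 8 = 1, (2/5273) = +1; sign now -1; continue with (2297/5273)
flip (2297/5273) -> (5273/2297): both odd, 2297 mod 4 = 1, 5273 mod 4 = 1, so the flip contributes +1; sign now -1
(5273/2297): 5273 mod 2297 = 679, so (5273/2297) = (679/2297)
flip (679/2297) -> (2297/679): both odd, 679 mod 4 = 3, 2297 mod 4 = 1, so the flip contributes +1; sign now -1
(2297/679): 2297 mod 679 = 260, so (2297/679) = (260/679)
factor out 2^2: 260 = 2^2·65; with 679 mod 8 = 7, (2/679) = +1; sign now -1; continue with (65/679)
flip (65/679) -> (679/65): both odd, 65 mod 4 = 1, 679 mod 4 = 3, so the flip contributes +1; sign now -1
(679/65): 679 mod 65 = 29, so (679/65) = (29/65)
flip (29/65) -> (65/29): both odd, 29 mod 4 = 1, 65 mod 4 = 1, so the flip contributes +1; sign now -1
(65/29): 65 mod 29 = 7, so (65/29) = (7/29)
flip (7/29) -> (29/7): both odd, 7 mod 4 = 3, 29 mod 4 = 1, so the flip contributes +1; sign now -1
(29/7): 29 mod 7 = 1, so (29/7) = (1/7)
reached (1/7) = 1, so the symbol is -1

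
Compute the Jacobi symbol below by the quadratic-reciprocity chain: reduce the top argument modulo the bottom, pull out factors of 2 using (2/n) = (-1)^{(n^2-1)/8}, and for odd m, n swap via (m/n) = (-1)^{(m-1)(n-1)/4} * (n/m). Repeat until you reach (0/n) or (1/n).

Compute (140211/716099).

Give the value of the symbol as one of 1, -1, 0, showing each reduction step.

-1

reciprocity: (140211/716099) = -1·(716099/140211) since 140211 mod 4 = 3, 716099 mod 4 = 3; sign now -1
(716099/140211) = (15044/140211)   [reduce mod 140211]
15044 = 2^2·3761; (2/140211) = -1 since 140211 mod 8 = 3, so (15044/140211) = (-1)^2·(3761/140211); sign now -1
reciprocity: (3761/140211) = +1·(140211/3761) since 3761 mod 4 = 1, 140211 mod 4 = 3; sign now -1
(140211/3761) = (1054/3761)   [reduce mod 3761]
1054 = 2^1·527; (2/3761) = +1 since 3761 mod 8 = 1, so (1054/3761) = (+1)^1·(527/3761); sign now -1
reciprocity: (527/3761) = +1·(3761/527) since 527 mod 4 = 3, 3761 mod 4 = 1; sign now -1
(3761/527) = (72/527)   [reduce mod 527]
72 = 2^3·9; (2/527) = +1 since 527 mod 8 = 7, so (72/527) = (+1)^3·(9/527); sign now -1
reciprocity: (9/527) = +1·(527/9) since 9 mod 4 = 1, 527 mod 4 = 3; sign now -1
(527/9) = (5/9)   [reduce mod 9]
reciprocity: (5/9) = +1·(9/5) since 5 mod 4 = 1, 9 mod 4 = 1; sign now -1
(9/5) = (4/5)   [reduce mod 5]
4 = 2^2·1; (2/5) = -1 since 5 mod 8 = 5, so (4/5) = (-1)^2·(1/5); sign now -1
(1/5) = 1; final value = sign = -1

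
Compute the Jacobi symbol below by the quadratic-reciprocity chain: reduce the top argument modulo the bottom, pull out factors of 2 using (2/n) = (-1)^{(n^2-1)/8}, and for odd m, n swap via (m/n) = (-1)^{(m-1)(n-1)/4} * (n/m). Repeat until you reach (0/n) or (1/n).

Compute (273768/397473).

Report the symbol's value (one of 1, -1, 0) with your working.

0

273768 = 2^3·34221; (2/397473) = +1 since 397473 mod 8 = 1, so (273768/397473) = (+1)^3·(34221/397473); sign now +1
reciprocity: (34221/397473) = +1·(397473/34221) since 34221 mod 4 = 1, 397473 mod 4 = 1; sign now +1
(397473/34221) = (21042/34221)   [reduce mod 34221]
21042 = 2^1·10521; (2/34221) = -1 since 34221 mod 8 = 5, so (21042/34221) = (-1)^1·(10521/34221); sign now -1
reciprocity: (10521/34221) = +1·(34221/10521) since 10521 mod 4 = 1, 34221 mod 4 = 1; sign now -1
(34221/10521) = (2658/10521)   [reduce mod 10521]
2658 = 2^1·1329; (2/10521) = +1 since 10521 mod 8 = 1, so (2658/10521) = (+1)^1·(1329/10521); sign now -1
reciprocity: (1329/10521) = +1·(10521/1329) since 1329 mod 4 = 1, 10521 mod 4 = 1; sign now -1
(10521/1329) = (1218/1329)   [reduce mod 1329]
1218 = 2^1·609; (2/1329) = +1 since 1329 mod 8 = 1, so (1218/1329) = (+1)^1·(609/1329); sign now -1
reciprocity: (609/1329) = +1·(1329/609) since 609 mod 4 = 1, 1329 mod 4 = 1; sign now -1
(1329/609) = (111/609)   [reduce mod 609]
reciprocity: (111/609) = +1·(609/111) since 111 mod 4 = 3, 609 mod 4 = 1; sign now -1
(609/111) = (54/111)   [reduce mod 111]
54 = 2^1·27; (2/111) = +1 since 111 mod 8 = 7, so (54/111) = (+1)^1·(27/111); sign now -1
reciprocity: (27/111) = -1·(111/27) since 27 mod 4 = 3, 111 mod 4 = 3; sign now +1
(111/27) = (3/27)   [reduce mod 27]
reciprocity: (3/27) = -1·(27/3) since 3 mod 4 = 3, 27 mod 4 = 3; sign now -1
(27/3) = (0/3)   [reduce mod 3]
(0/3) = 0   [gcd(a, n) > 1]; final value = 0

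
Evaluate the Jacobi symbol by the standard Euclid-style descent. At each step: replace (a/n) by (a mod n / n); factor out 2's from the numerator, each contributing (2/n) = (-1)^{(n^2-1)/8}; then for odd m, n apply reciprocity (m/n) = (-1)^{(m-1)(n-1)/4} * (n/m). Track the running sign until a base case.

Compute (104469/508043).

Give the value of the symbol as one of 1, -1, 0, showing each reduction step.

reciprocity: (104469/508043) = +1·(508043/104469) since 104469 mod 4 = 1, 508043 mod 4 = 3; sign now +1
(508043/104469) = (90167/104469)   [reduce mod 104469]
reciprocity: (90167/104469) = +1·(104469/90167) since 90167 mod 4 = 3, 104469 mod 4 = 1; sign now +1
(104469/90167) = (14302/90167)   [reduce mod 90167]
14302 = 2^1·7151; (2/90167) = +1 since 90167 mod 8 = 7, so (14302/90167) = (+1)^1·(7151/90167); sign now +1
reciprocity: (7151/90167) = -1·(90167/7151) since 7151 mod 4 = 3, 90167 mod 4 = 3; sign now -1
(90167/7151) = (4355/7151)   [reduce mod 7151]
reciprocity: (4355/7151) = -1·(7151/4355) since 4355 mod 4 = 3, 7151 mod 4 = 3; sign now +1
(7151/4355) = (2796/4355)   [reduce mod 4355]
2796 = 2^2·699; (2/4355) = -1 since 4355 mod 8 = 3, so (2796/4355) = (-1)^2·(699/4355); sign now +1
reciprocity: (699/4355) = -1·(4355/699) since 699 mod 4 = 3, 4355 mod 4 = 3; sign now -1
(4355/699) = (161/699)   [reduce mod 699]
reciprocity: (161/699) = +1·(699/161) since 161 mod 4 = 1, 699 mod 4 = 3; sign now -1
(699/161) = (55/161)   [reduce mod 161]
reciprocity: (55/161) = +1·(161/55) since 55 mod 4 = 3, 161 mod 4 = 1; sign now -1
(161/55) = (51/55)   [reduce mod 55]
reciprocity: (51/55) = -1·(55/51) since 51 mod 4 = 3, 55 mod 4 = 3; sign now +1
(55/51) = (4/51)   [reduce mod 51]
4 = 2^2·1; (2/51) = -1 since 51 mod 8 = 3, so (4/51) = (-1)^2·(1/51); sign now +1
(1/51) = 1; final value = sign = +1

1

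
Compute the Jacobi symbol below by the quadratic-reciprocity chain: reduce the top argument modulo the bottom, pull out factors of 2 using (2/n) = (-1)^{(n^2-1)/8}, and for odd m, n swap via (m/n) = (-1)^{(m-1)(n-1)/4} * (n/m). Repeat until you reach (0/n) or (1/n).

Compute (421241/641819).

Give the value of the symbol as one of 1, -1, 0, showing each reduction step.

-1

flip (421241/641819) -> (641819/421241): both odd, 421241 mod 4 = 1, 641819 mod 4 = 3, so the flip contributes +1; sign now +1
(641819/421241): 641819 mod 421241 = 220578, so (641819/421241) = (220578/421241)
factor out 2^1: 220578 = 2^1·110289; with 421241 mod 8 = 1, (2/421241) = +1; sign now +1; continue with (110289/421241)
flip (110289/421241) -> (421241/110289): both odd, 110289 mod 4 = 1, 421241 mod 4 = 1, so the flip contributes +1; sign now +1
(421241/110289): 421241 mod 110289 = 90374, so (421241/110289) = (90374/110289)
factor out 2^1: 90374 = 2^1·45187; with 110289 mod 8 = 1, (2/110289) = +1; sign now +1; continue with (45187/110289)
flip (45187/110289) -> (110289/45187): both odd, 45187 mod 4 = 3, 110289 mod 4 = 1, so the flip contributes +1; sign now +1
(110289/45187): 110289 mod 45187 = 19915, so (110289/45187) = (19915/45187)
flip (19915/45187) -> (45187/19915): both odd, 19915 mod 4 = 3, 45187 mod 4 = 3, so the flip contributes -1; sign now -1
(45187/19915): 45187 mod 19915 = 5357, so (45187/19915) = (5357/19915)
flip (5357/19915) -> (19915/5357): both odd, 5357 mod 4 = 1, 19915 mod 4 = 3, so the flip contributes +1; sign now -1
(19915/5357): 19915 mod 5357 = 3844, so (19915/5357) = (3844/5357)
factor out 2^2: 3844 = 2^2·961; with 5357 mod 8 = 5, (2/5357) = -1; sign now -1; continue with (961/5357)
flip (961/5357) -> (5357/961): both odd, 961 mod 4 = 1, 5357 mod 4 = 1, so the flip contributes +1; sign now -1
(5357/961): 5357 mod 961 = 552, so (5357/961) = (552/961)
factor out 2^3: 552 = 2^3·69; with 961 mod 8 = 1, (2/961) = +1; sign now -1; continue with (69/961)
flip (69/961) -> (961/69): both odd, 69 mod 4 = 1, 961 mod 4 = 1, so the flip contributes +1; sign now -1
(961/69): 961 mod 69 = 64, so (961/69) = (64/69)
factor out 2^6: 64 = 2^6·1; with 69 mod 8 = 5, (2/69) = -1; sign now -1; continue with (1/69)
reached (1/69) = 1, so the symbol is -1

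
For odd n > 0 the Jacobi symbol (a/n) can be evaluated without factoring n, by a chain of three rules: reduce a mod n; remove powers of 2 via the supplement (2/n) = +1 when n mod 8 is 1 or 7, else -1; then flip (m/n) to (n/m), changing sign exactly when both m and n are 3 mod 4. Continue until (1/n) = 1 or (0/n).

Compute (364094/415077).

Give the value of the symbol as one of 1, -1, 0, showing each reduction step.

364094 = 2^1·182047; (2/415077) = -1 since 415077 mod 8 = 5, so (364094/415077) = (-1)^1·(182047/415077); sign now -1
reciprocity: (182047/415077) = +1·(415077/182047) since 182047 mod 4 = 3, 415077 mod 4 = 1; sign now -1
(415077/182047) = (50983/182047)   [reduce mod 182047]
reciprocity: (50983/182047) = -1·(182047/50983) since 50983 mod 4 = 3, 182047 mod 4 = 3; sign now +1
(182047/50983) = (29098/50983)   [reduce mod 50983]
29098 = 2^1·14549; (2/50983) = +1 since 50983 mod 8 = 7, so (29098/50983) = (+1)^1·(14549/50983); sign now +1
reciprocity: (14549/50983) = +1·(50983/14549) since 14549 mod 4 = 1, 50983 mod 4 = 3; sign now +1
(50983/14549) = (7336/14549)   [reduce mod 14549]
7336 = 2^3·917; (2/14549) = -1 since 14549 mod 8 = 5, so (7336/14549) = (-1)^3·(917/14549); sign now -1
reciprocity: (917/14549) = +1·(14549/917) since 917 mod 4 = 1, 14549 mod 4 = 1; sign now -1
(14549/917) = (794/917)   [reduce mod 917]
794 = 2^1·397; (2/917) = -1 since 917 mod 8 = 5, so (794/917) = (-1)^1·(397/917); sign now +1
reciprocity: (397/917) = +1·(917/397) since 397 mod 4 = 1, 917 mod 4 = 1; sign now +1
(917/397) = (123/397)   [reduce mod 397]
reciprocity: (123/397) = +1·(397/123) since 123 mod 4 = 3, 397 mod 4 = 1; sign now +1
(397/123) = (28/123)   [reduce mod 123]
28 = 2^2·7; (2/123) = -1 since 123 mod 8 = 3, so (28/123) = (-1)^2·(7/123); sign now +1
reciprocity: (7/123) = -1·(123/7) since 7 mod 4 = 3, 123 mod 4 = 3; sign now -1
(123/7) = (4/7)   [reduce mod 7]
4 = 2^2·1; (2/7) = +1 since 7 mod 8 = 7, so (4/7) = (+1)^2·(1/7); sign now -1
(1/7) = 1; final value = sign = -1

-1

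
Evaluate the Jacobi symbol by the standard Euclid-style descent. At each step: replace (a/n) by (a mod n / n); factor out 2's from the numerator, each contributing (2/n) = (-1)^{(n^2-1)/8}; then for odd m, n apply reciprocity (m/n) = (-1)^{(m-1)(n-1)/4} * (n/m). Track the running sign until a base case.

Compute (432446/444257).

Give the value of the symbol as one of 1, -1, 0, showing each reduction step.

1

factor out 2^1: 432446 = 2^1·216223; with 444257 mod 8 = 1, (2/444257) = +1; sign now +1; continue with (216223/444257)
flip (216223/444257) -> (444257/216223): both odd, 216223 mod 4 = 3, 444257 mod 4 = 1, so the flip contributes +1; sign now +1
(444257/216223): 444257 mod 216223 = 11811, so (444257/216223) = (11811/216223)
flip (11811/216223) -> (216223/11811): both odd, 11811 mod 4 = 3, 216223 mod 4 = 3, so the flip contributes -1; sign now -1
(216223/11811): 216223 mod 11811 = 3625, so (216223/11811) = (3625/11811)
flip (3625/11811) -> (11811/3625): both odd, 3625 mod 4 = 1, 11811 mod 4 = 3, so the flip contributes +1; sign now -1
(11811/3625): 11811 mod 3625 = 936, so (11811/3625) = (936/3625)
factor out 2^3: 936 = 2^3·117; with 3625 mod 8 = 1, (2/3625) = +1; sign now -1; continue with (117/3625)
flip (117/3625) -> (3625/117): both odd, 117 mod 4 = 1, 3625 mod 4 = 1, so the flip contributes +1; sign now -1
(3625/117): 3625 mod 117 = 115, so (3625/117) = (115/117)
flip (115/117) -> (117/115): both odd, 115 mod 4 = 3, 117 mod 4 = 1, so the flip contributes +1; sign now -1
(117/115): 117 mod 115 = 2, so (117/115) = (2/115)
factor out 2^1: 2 = 2^1·1; with 115 mod 8 = 3, (2/115) = -1; sign now +1; continue with (1/115)
reached (1/115) = 1, so the symbol is +1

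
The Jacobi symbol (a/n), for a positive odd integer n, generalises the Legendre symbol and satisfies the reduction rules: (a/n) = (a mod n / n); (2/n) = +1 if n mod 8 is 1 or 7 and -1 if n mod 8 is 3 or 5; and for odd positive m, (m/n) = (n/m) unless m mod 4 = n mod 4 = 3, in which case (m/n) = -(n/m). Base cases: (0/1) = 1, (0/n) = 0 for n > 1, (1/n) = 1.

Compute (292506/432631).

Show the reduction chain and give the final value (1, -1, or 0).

292506 = 2^1·146253; (2/432631) = +1 since 432631 mod 8 = 7, so (292506/432631) = (+1)^1·(146253/432631); sign now +1
reciprocity: (146253/432631) = +1·(432631/146253) since 146253 mod 4 = 1, 432631 mod 4 = 3; sign now +1
(432631/146253) = (140125/146253)   [reduce mod 146253]
reciprocity: (140125/146253) = +1·(146253/140125) since 140125 mod 4 = 1, 146253 mod 4 = 1; sign now +1
(146253/140125) = (6128/140125)   [reduce mod 140125]
6128 = 2^4·383; (2/140125) = -1 since 140125 mod 8 = 5, so (6128/140125) = (-1)^4·(383/140125); sign now +1
reciprocity: (383/140125) = +1·(140125/383) since 383 mod 4 = 3, 140125 mod 4 = 1; sign now +1
(140125/383) = (330/383)   [reduce mod 383]
330 = 2^1·165; (2/383) = +1 since 383 mod 8 = 7, so (330/383) = (+1)^1·(165/383); sign now +1
reciprocity: (165/383) = +1·(383/165) since 165 mod 4 = 1, 383 mod 4 = 3; sign now +1
(383/165) = (53/165)   [reduce mod 165]
reciprocity: (53/165) = +1·(165/53) since 53 mod 4 = 1, 165 mod 4 = 1; sign now +1
(165/53) = (6/53)   [reduce mod 53]
6 = 2^1·3; (2/53) = -1 since 53 mod 8 = 5, so (6/53) = (-1)^1·(3/53); sign now -1
reciprocity: (3/53) = +1·(53/3) since 3 mod 4 = 3, 53 mod 4 = 1; sign now -1
(53/3) = (2/3)   [reduce mod 3]
2 = 2^1·1; (2/3) = -1 since 3 mod 8 = 3, so (2/3) = (-1)^1·(1/3); sign now +1
(1/3) = 1; final value = sign = +1

1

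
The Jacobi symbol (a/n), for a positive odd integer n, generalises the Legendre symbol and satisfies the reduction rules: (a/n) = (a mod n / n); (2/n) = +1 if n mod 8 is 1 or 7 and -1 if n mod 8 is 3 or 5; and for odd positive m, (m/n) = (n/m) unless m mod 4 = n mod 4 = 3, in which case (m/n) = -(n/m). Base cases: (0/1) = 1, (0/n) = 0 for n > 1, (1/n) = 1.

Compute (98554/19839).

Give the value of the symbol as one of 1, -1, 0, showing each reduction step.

(98554/19839): 98554 mod 19839 = 19198, so (98554/19839) = (19198/19839)
factor out 2^1: 19198 = 2^1·9599; with 19839 mod 8 = 7, (2/19839) = +1; sign now +1; continue with (9599/19839)
flip (9599/19839) -> (19839/9599): both odd, 9599 mod 4 = 3, 19839 mod 4 = 3, so the flip contributes -1; sign now -1
(19839/9599): 19839 mod 9599 = 641, so (19839/9599) = (641/9599)
flip (641/9599) -> (9599/641): both odd, 641 mod 4 = 1, 9599 mod 4 = 3, so the flip contributes +1; sign now -1
(9599/641): 9599 mod 641 = 625, so (9599/641) = (625/641)
flip (625/641) -> (641/625): both odd, 625 mod 4 = 1, 641 mod 4 = 1, so the flip contributes +1; sign now -1
(641/625): 641 mod 625 = 16, so (641/625) = (16/625)
factor out 2^4: 16 = 2^4·1; with 625 mod 8 = 1, (2/625) = +1; sign now -1; continue with (1/625)
reached (1/625) = 1, so the symbol is -1

-1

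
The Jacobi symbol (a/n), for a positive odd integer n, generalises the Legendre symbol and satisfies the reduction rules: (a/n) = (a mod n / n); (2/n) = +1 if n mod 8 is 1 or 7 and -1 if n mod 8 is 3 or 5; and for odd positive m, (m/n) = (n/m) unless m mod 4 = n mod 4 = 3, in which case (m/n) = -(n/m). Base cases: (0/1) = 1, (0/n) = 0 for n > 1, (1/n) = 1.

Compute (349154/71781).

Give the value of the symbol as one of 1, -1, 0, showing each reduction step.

(349154/71781) = (62030/71781)   [reduce mod 71781]
62030 = 2^1·31015; (2/71781) = -1 since 71781 mod 8 = 5, so (62030/71781) = (-1)^1·(31015/71781); sign now -1
reciprocity: (31015/71781) = +1·(71781/31015) since 31015 mod 4 = 3, 71781 mod 4 = 1; sign now -1
(71781/31015) = (9751/31015)   [reduce mod 31015]
reciprocity: (9751/31015) = -1·(31015/9751) since 9751 mod 4 = 3, 31015 mod 4 = 3; sign now +1
(31015/9751) = (1762/9751)   [reduce mod 9751]
1762 = 2^1·881; (2/9751) = +1 since 9751 mod 8 = 7, so (1762/9751) = (+1)^1·(881/9751); sign now +1
reciprocity: (881/9751) = +1·(9751/881) since 881 mod 4 = 1, 9751 mod 4 = 3; sign now +1
(9751/881) = (60/881)   [reduce mod 881]
60 = 2^2·15; (2/881) = +1 since 881 mod 8 = 1, so (60/881) = (+1)^2·(15/881); sign now +1
reciprocity: (15/881) = +1·(881/15) since 15 mod 4 = 3, 881 mod 4 = 1; sign now +1
(881/15) = (11/15)   [reduce mod 15]
reciprocity: (11/15) = -1·(15/11) since 11 mod 4 = 3, 15 mod 4 = 3; sign now -1
(15/11) = (4/11)   [reduce mod 11]
4 = 2^2·1; (2/11) = -1 since 11 mod 8 = 3, so (4/11) = (-1)^2·(1/11); sign now -1
(1/11) = 1; final value = sign = -1

-1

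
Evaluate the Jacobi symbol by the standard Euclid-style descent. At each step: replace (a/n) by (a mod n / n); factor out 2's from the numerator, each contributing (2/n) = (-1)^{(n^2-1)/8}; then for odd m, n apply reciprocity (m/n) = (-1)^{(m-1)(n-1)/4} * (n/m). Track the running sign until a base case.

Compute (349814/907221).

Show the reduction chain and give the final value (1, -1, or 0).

factor out 2^1: 349814 = 2^1·174907; with 907221 mod 8 = 5, (2/907221) = -1; sign now -1; continue with (174907/907221)
flip (174907/907221) -> (907221/174907): both odd, 174907 mod 4 = 3, 907221 mod 4 = 1, so the flip contributes +1; sign now -1
(907221/174907): 907221 mod 174907 = 32686, so (907221/174907) = (32686/174907)
factor out 2^1: 32686 = 2^1·16343; with 174907 mod 8 = 3, (2/174907) = -1; sign now +1; continue with (16343/174907)
flip (16343/174907) -> (174907/16343): both odd, 16343 mod 4 = 3, 174907 mod 4 = 3, so the flip contributes -1; sign now -1
(174907/16343): 174907 mod 16343 = 11477, so (174907/16343) = (11477/16343)
flip (11477/16343) -> (16343/11477): both odd, 11477 mod 4 = 1, 16343 mod 4 = 3, so the flip contributes +1; sign now -1
(16343/11477): 16343 mod 11477 = 4866, so (16343/11477) = (4866/11477)
factor out 2^1: 4866 = 2^1·2433; with 11477 mod 8 = 5, (2/11477) = -1; sign now +1; continue with (2433/11477)
flip (2433/11477) -> (11477/2433): both odd, 2433 mod 4 = 1, 11477 mod 4 = 1, so the flip contributes +1; sign now +1
(11477/2433): 11477 mod 2433 = 1745, so (11477/2433) = (1745/2433)
flip (1745/2433) -> (2433/1745): both odd, 1745 mod 4 = 1, 2433 mod 4 = 1, so the flip contributes +1; sign now +1
(2433/1745): 2433 mod 1745 = 688, so (2433/1745) = (688/1745)
factor out 2^4: 688 = 2^4·43; with 1745 mod 8 = 1, (2/1745) = +1; sign now +1; continue with (43/1745)
flip (43/1745) -> (1745/43): both odd, 43 mod 4 = 3, 1745 mod 4 = 1, so the flip contributes +1; sign now +1
(1745/43): 1745 mod 43 = 25, so (1745/43) = (25/43)
flip (25/43) -> (43/25): both odd, 25 mod 4 = 1, 43 mod 4 = 3, so the flip contributes +1; sign now +1
(43/25): 43 mod 25 = 18, so (43/25) = (18/25)
factor out 2^1: 18 = 2^1·9; with 25 mod 8 = 1, (2/25) = +1; sign now +1; continue with (9/25)
flip (9/25) -> (25/9): both odd, 9 mod 4 = 1, 25 mod 4 = 1, so the flip contributes +1; sign now +1
(25/9): 25 mod 9 = 7, so (25/9) = (7/9)
flip (7/9) -> (9/7): both odd, 7 mod 4 = 3, 9 mod 4 = 1, so the flip contributes +1; sign now +1
(9/7): 9 mod 7 = 2, so (9/7) = (2/7)
factor out 2^1: 2 = 2^1·1; with 7 mod 8 = 7, (2/7) = +1; sign now +1; continue with (1/7)
reached (1/7) = 1, so the symbol is +1

1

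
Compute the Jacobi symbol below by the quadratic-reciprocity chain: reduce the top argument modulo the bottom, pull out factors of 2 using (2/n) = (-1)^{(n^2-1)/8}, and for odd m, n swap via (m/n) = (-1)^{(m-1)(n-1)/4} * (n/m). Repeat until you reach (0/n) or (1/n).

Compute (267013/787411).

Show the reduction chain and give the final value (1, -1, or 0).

flip (267013/787411) -> (787411/267013): both odd, 267013 mod 4 = 1, 787411 mod 4 = 3, so the flip contributes +1; sign now +1
(787411/267013): 787411 mod 267013 = 253385, so (787411/267013) = (253385/267013)
flip (253385/267013) -> (267013/253385): both odd, 253385 mod 4 = 1, 267013 mod 4 = 1, so the flip contributes +1; sign now +1
(267013/253385): 267013 mod 253385 = 13628, so (267013/253385) = (13628/253385)
factor out 2^2: 13628 = 2^2·3407; with 253385 mod 8 = 1, (2/253385) = +1; sign now +1; continue with (3407/253385)
flip (3407/253385) -> (253385/3407): both odd, 3407 mod 4 = 3, 253385 mod 4 = 1, so the flip contributes +1; sign now +1
(253385/3407): 253385 mod 3407 = 1267, so (253385/3407) = (1267/3407)
flip (1267/3407) -> (3407/1267): both odd, 1267 mod 4 = 3, 3407 mod 4 = 3, so the flip contributes -1; sign now -1
(3407/1267): 3407 mod 1267 = 873, so (3407/1267) = (873/1267)
flip (873/1267) -> (1267/873): both odd, 873 mod 4 = 1, 1267 mod 4 = 3, so the flip contributes +1; sign now -1
(1267/873): 1267 mod 873 = 394, so (1267/873) = (394/873)
factor out 2^1: 394 = 2^1·197; with 873 mod 8 = 1, (2/873) = +1; sign now -1; continue with (197/873)
flip (197/873) -> (873/197): both odd, 197 mod 4 = 1, 873 mod 4 = 1, so the flip contributes +1; sign now -1
(873/197): 873 mod 197 = 85, so (873/197) = (85/197)
flip (85/197) -> (197/85): both odd, 85 mod 4 = 1, 197 mod 4 = 1, so the flip contributes +1; sign now -1
(197/85): 197 mod 85 = 27, so (197/85) = (27/85)
flip (27/85) -> (85/27): both odd, 27 mod 4 = 3, 85 mod 4 = 1, so the flip contributes +1; sign now -1
(85/27): 85 mod 27 = 4, so (85/27) = (4/27)
factor out 2^2: 4 = 2^2·1; with 27 mod 8 = 3, (2/27) = -1; sign now -1; continue with (1/27)
reached (1/27) = 1, so the symbol is -1

-1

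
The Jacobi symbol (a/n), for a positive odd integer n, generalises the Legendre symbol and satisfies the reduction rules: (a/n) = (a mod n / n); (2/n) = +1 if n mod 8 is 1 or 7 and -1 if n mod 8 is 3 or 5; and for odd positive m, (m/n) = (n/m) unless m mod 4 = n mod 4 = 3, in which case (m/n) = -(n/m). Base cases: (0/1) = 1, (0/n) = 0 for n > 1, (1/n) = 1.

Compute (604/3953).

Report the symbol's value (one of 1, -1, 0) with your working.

604 = 2^2·151; (2/3953) = +1 since 3953 mod 8 = 1, so (604/3953) = (+1)^2·(151/3953); sign now +1
reciprocity: (151/3953) = +1·(3953/151) since 151 mod 4 = 3, 3953 mod 4 = 1; sign now +1
(3953/151) = (27/151)   [reduce mod 151]
reciprocity: (27/151) = -1·(151/27) since 27 mod 4 = 3, 151 mod 4 = 3; sign now -1
(151/27) = (16/27)   [reduce mod 27]
16 = 2^4·1; (2/27) = -1 since 27 mod 8 = 3, so (16/27) = (-1)^4·(1/27); sign now -1
(1/27) = 1; final value = sign = -1

-1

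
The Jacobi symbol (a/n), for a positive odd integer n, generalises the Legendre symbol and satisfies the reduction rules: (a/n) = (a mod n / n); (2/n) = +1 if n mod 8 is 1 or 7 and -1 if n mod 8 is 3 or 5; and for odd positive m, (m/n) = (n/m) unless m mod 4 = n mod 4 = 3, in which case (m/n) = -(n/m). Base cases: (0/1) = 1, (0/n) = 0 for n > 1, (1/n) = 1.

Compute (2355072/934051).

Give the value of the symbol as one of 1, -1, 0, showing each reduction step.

1

(2355072/934051): 2355072 mod 934051 = 486970, so (2355072/934051) = (486970/934051)
factor out 2^1: 486970 = 2^1·243485; with 934051 mod 8 = 3, (2/934051) = -1; sign now -1; continue with (243485/934051)
flip (243485/934051) -> (934051/243485): both odd, 243485 mod 4 = 1, 934051 mod 4 = 3, so the flip contributes +1; sign now -1
(934051/243485): 934051 mod 243485 = 203596, so (934051/243485) = (203596/243485)
factor out 2^2: 203596 = 2^2·50899; with 243485 mod 8 = 5, (2/243485) = -1; sign now -1; continue with (50899/243485)
flip (50899/243485) -> (243485/50899): both odd, 50899 mod 4 = 3, 243485 mod 4 = 1, so the flip contributes +1; sign now -1
(243485/50899): 243485 mod 50899 = 39889, so (243485/50899) = (39889/50899)
flip (39889/50899) -> (50899/39889): both odd, 39889 mod 4 = 1, 50899 mod 4 = 3, so the flip contributes +1; sign now -1
(50899/39889): 50899 mod 39889 = 11010, so (50899/39889) = (11010/39889)
factor out 2^1: 11010 = 2^1·5505; with 39889 mod 8 = 1, (2/39889) = +1; sign now -1; continue with (5505/39889)
flip (5505/39889) -> (39889/5505): both odd, 5505 mod 4 = 1, 39889 mod 4 = 1, so the flip contributes +1; sign now -1
(39889/5505): 39889 mod 5505 = 1354, so (39889/5505) = (1354/5505)
factor out 2^1: 1354 = 2^1·677; with 5505 mod 8 = 1, (2/5505) = +1; sign now -1; continue with (677/5505)
flip (677/5505) -> (5505/677): both odd, 677 mod 4 = 1, 5505 mod 4 = 1, so the flip contributes +1; sign now -1
(5505/677): 5505 mod 677 = 89, so (5505/677) = (89/677)
flip (89/677) -> (677/89): both odd, 89 mod 4 = 1, 677 mod 4 = 1, so the flip contributes +1; sign now -1
(677/89): 677 mod 89 = 54, so (677/89) = (54/89)
factor out 2^1: 54 = 2^1·27; with 89 mod 8 = 1, (2/89) = +1; sign now -1; continue with (27/89)
flip (27/89) -> (89/27): both odd, 27 mod 4 = 3, 89 mod 4 = 1, so the flip contributes +1; sign now -1
(89/27): 89 mod 27 = 8, so (89/27) = (8/27)
factor out 2^3: 8 = 2^3·1; with 27 mod 8 = 3, (2/27) = -1; sign now +1; continue with (1/27)
reached (1/27) = 1, so the symbol is +1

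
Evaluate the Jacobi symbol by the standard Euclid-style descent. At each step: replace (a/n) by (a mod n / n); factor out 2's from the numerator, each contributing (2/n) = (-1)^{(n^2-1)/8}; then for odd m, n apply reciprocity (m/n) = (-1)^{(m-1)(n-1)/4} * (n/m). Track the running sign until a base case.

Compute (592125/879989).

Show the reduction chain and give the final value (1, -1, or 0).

-1

flip (592125/879989) -> (879989/592125): both odd, 592125 mod 4 = 1, 879989 mod 4 = 1, so the flip contributes +1; sign now +1
(879989/592125): 879989 mod 592125 = 287864, so (879989/592125) = (287864/592125)
factor out 2^3: 287864 = 2^3·35983; with 592125 mod 8 = 5, (2/592125) = -1; sign now -1; continue with (35983/592125)
flip (35983/592125) -> (592125/35983): both odd, 35983 mod 4 = 3, 592125 mod 4 = 1, so the flip contributes +1; sign now -1
(592125/35983): 592125 mod 35983 = 16397, so (592125/35983) = (16397/35983)
flip (16397/35983) -> (35983/16397): both odd, 16397 mod 4 = 1, 35983 mod 4 = 3, so the flip contributes +1; sign now -1
(35983/16397): 35983 mod 16397 = 3189, so (35983/16397) = (3189/16397)
flip (3189/16397) -> (16397/3189): both odd, 3189 mod 4 = 1, 16397 mod 4 = 1, so the flip contributes +1; sign now -1
(16397/3189): 16397 mod 3189 = 452, so (16397/3189) = (452/3189)
factor out 2^2: 452 = 2^2·113; with 3189 mod 8 = 5, (2/3189) = -1; sign now -1; continue with (113/3189)
flip (113/3189) -> (3189/113): both odd, 113 mod 4 = 1, 3189 mod 4 = 1, so the flip contributes +1; sign now -1
(3189/113): 3189 mod 113 = 25, so (3189/113) = (25/113)
flip (25/113) -> (113/25): both odd, 25 mod 4 = 1, 113 mod 4 = 1, so the flip contributes +1; sign now -1
(113/25): 113 mod 25 = 13, so (113/25) = (13/25)
flip (13/25) -> (25/13): both odd, 13 mod 4 = 1, 25 mod 4 = 1, so the flip contributes +1; sign now -1
(25/13): 25 mod 13 = 12, so (25/13) = (12/13)
factor out 2^2: 12 = 2^2·3; with 13 mod 8 = 5, (2/13) = -1; sign now -1; continue with (3/13)
flip (3/13) -> (13/3): both odd, 3 mod 4 = 3, 13 mod 4 = 1, so the flip contributes +1; sign now -1
(13/3): 13 mod 3 = 1, so (13/3) = (1/3)
reached (1/3) = 1, so the symbol is -1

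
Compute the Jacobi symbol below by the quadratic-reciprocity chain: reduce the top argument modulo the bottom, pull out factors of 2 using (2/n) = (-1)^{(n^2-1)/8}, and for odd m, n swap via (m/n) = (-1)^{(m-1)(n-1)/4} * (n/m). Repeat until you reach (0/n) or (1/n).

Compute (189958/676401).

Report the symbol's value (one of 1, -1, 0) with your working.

-1

189958 = 2^1·94979; (2/676401) = +1 since 676401 mod 8 = 1, so (189958/676401) = (+1)^1·(94979/676401); sign now +1
reciprocity: (94979/676401) = +1·(676401/94979) since 94979 mod 4 = 3, 676401 mod 4 = 1; sign now +1
(676401/94979) = (11548/94979)   [reduce mod 94979]
11548 = 2^2·2887; (2/94979) = -1 since 94979 mod 8 = 3, so (11548/94979) = (-1)^2·(2887/94979); sign now +1
reciprocity: (2887/94979) = -1·(94979/2887) since 2887 mod 4 = 3, 94979 mod 4 = 3; sign now -1
(94979/2887) = (2595/2887)   [reduce mod 2887]
reciprocity: (2595/2887) = -1·(2887/2595) since 2595 mod 4 = 3, 2887 mod 4 = 3; sign now +1
(2887/2595) = (292/2595)   [reduce mod 2595]
292 = 2^2·73; (2/2595) = -1 since 2595 mod 8 = 3, so (292/2595) = (-1)^2·(73/2595); sign now +1
reciprocity: (73/2595) = +1·(2595/73) since 73 mod 4 = 1, 2595 mod 4 = 3; sign now +1
(2595/73) = (40/73)   [reduce mod 73]
40 = 2^3·5; (2/73) = +1 since 73 mod 8 = 1, so (40/73) = (+1)^3·(5/73); sign now +1
reciprocity: (5/73) = +1·(73/5) since 5 mod 4 = 1, 73 mod 4 = 1; sign now +1
(73/5) = (3/5)   [reduce mod 5]
reciprocity: (3/5) = +1·(5/3) since 3 mod 4 = 3, 5 mod 4 = 1; sign now +1
(5/3) = (2/3)   [reduce mod 3]
2 = 2^1·1; (2/3) = -1 since 3 mod 8 = 3, so (2/3) = (-1)^1·(1/3); sign now -1
(1/3) = 1; final value = sign = -1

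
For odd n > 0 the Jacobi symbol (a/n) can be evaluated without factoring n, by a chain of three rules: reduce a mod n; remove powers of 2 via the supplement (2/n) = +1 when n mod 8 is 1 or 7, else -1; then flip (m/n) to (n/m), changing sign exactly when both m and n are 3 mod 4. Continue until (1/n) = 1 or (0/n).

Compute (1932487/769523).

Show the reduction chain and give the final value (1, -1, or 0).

(1932487/769523) = (393441/769523)   [reduce mod 769523]
reciprocity: (393441/769523) = +1·(769523/393441) since 393441 mod 4 = 1, 769523 mod 4 = 3; sign now +1
(769523/393441) = (376082/393441)   [reduce mod 393441]
376082 = 2^1·188041; (2/393441) = +1 since 393441 mod 8 = 1, so (376082/393441) = (+1)^1·(188041/393441); sign now +1
reciprocity: (188041/393441) = +1·(393441/188041) since 188041 mod 4 = 1, 393441 mod 4 = 1; sign now +1
(393441/188041) = (17359/188041)   [reduce mod 188041]
reciprocity: (17359/188041) = +1·(188041/17359) since 17359 mod 4 = 3, 188041 mod 4 = 1; sign now +1
(188041/17359) = (14451/17359)   [reduce mod 17359]
reciprocity: (14451/17359) = -1·(17359/14451) since 14451 mod 4 = 3, 17359 mod 4 = 3; sign now -1
(17359/14451) = (2908/14451)   [reduce mod 14451]
2908 = 2^2·727; (2/14451) = -1 since 14451 mod 8 = 3, so (2908/14451) = (-1)^2·(727/14451); sign now -1
reciprocity: (727/14451) = -1·(14451/727) since 727 mod 4 = 3, 14451 mod 4 = 3; sign now +1
(14451/727) = (638/727)   [reduce mod 727]
638 = 2^1·319; (2/727) = +1 since 727 mod 8 = 7, so (638/727) = (+1)^1·(319/727); sign now +1
reciprocity: (319/727) = -1·(727/319) since 319 mod 4 = 3, 727 mod 4 = 3; sign now -1
(727/319) = (89/319)   [reduce mod 319]
reciprocity: (89/319) = +1·(319/89) since 89 mod 4 = 1, 319 mod 4 = 3; sign now -1
(319/89) = (52/89)   [reduce mod 89]
52 = 2^2·13; (2/89) = +1 since 89 mod 8 = 1, so (52/89) = (+1)^2·(13/89); sign now -1
reciprocity: (13/89) = +1·(89/13) since 13 mod 4 = 1, 89 mod 4 = 1; sign now -1
(89/13) = (11/13)   [reduce mod 13]
reciprocity: (11/13) = +1·(13/11) since 11 mod 4 = 3, 13 mod 4 = 1; sign now -1
(13/11) = (2/11)   [reduce mod 11]
2 = 2^1·1; (2/11) = -1 since 11 mod 8 = 3, so (2/11) = (-1)^1·(1/11); sign now +1
(1/11) = 1; final value = sign = +1

1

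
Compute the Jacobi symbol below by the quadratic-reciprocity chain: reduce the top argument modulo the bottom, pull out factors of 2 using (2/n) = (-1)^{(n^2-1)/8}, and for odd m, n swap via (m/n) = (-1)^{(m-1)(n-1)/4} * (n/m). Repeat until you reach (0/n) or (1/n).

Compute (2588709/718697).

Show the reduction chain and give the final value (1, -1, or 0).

(2588709/718697): 2588709 mod 718697 = 432618, so (2588709/718697) = (432618/718697)
factor out 2^1: 432618 = 2^1·216309; with 718697 mod 8 = 1, (2/718697) = +1; sign now +1; continue with (216309/718697)
flip (216309/718697) -> (718697/216309): both odd, 216309 mod 4 = 1, 718697 mod 4 = 1, so the flip contributes +1; sign now +1
(718697/216309): 718697 mod 216309 = 69770, so (718697/216309) = (69770/216309)
factor out 2^1: 69770 = 2^1·34885; with 216309 mod 8 = 5, (2/216309) = -1; sign now -1; continue with (34885/216309)
flip (34885/216309) -> (216309/34885): both odd, 34885 mod 4 = 1, 216309 mod 4 = 1, so the flip contributes +1; sign now -1
(216309/34885): 216309 mod 34885 = 6999, so (216309/34885) = (6999/34885)
flip (6999/34885) -> (34885/6999): both odd, 6999 mod 4 = 3, 34885 mod 4 = 1, so the flip contributes +1; sign now -1
(34885/6999): 34885 mod 6999 = 6889, so (34885/6999) = (6889/6999)
flip (6889/6999) -> (6999/6889): both odd, 6889 mod 4 = 1, 6999 mod 4 = 3, so the flip contributes +1; sign now -1
(6999/6889): 6999 mod 6889 = 110, so (6999/6889) = (110/6889)
factor out 2^1: 110 = 2^1·55; with 6889 mod 8 = 1, (2/6889) = +1; sign now -1; continue with (55/6889)
flip (55/6889) -> (6889/55): both odd, 55 mod 4 = 3, 6889 mod 4 = 1, so the flip contributes +1; sign now -1
(6889/55): 6889 mod 55 = 14, so (6889/55) = (14/55)
factor out 2^1: 14 = 2^1·7; with 55 mod 8 = 7, (2/55) = +1; sign now -1; continue with (7/55)
flip (7/55) -> (55/7): both odd, 7 mod 4 = 3, 55 mod 4 = 3, so the flip contributes -1; sign now +1
(55/7): 55 mod 7 = 6, so (55/7) = (6/7)
factor out 2^1: 6 = 2^1·3; with 7 mod 8 = 7, (2/7) = +1; sign now +1; continue with (3/7)
flip (3/7) -> (7/3): both odd, 3 mod 4 = 3, 7 mod 4 = 3, so the flip contributes -1; sign now -1
(7/3): 7 mod 3 = 1, so (7/3) = (1/3)
reached (1/3) = 1, so the symbol is -1

-1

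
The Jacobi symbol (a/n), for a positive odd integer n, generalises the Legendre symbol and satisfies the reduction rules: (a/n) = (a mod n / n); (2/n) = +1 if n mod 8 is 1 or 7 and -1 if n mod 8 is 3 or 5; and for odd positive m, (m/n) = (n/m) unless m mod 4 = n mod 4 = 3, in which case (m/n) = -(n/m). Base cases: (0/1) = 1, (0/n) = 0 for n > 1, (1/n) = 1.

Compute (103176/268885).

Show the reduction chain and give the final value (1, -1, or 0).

103176 = 2^3·12897; (2/268885) = -1 since 268885 mod 8 = 5, so (103176/268885) = (-1)^3·(12897/268885); sign now -1
reciprocity: (12897/268885) = +1·(268885/12897) since 12897 mod 4 = 1, 268885 mod 4 = 1; sign now -1
(268885/12897) = (10945/12897)   [reduce mod 12897]
reciprocity: (10945/12897) = +1·(12897/10945) since 10945 mod 4 = 1, 12897 mod 4 = 1; sign now -1
(12897/10945) = (1952/10945)   [reduce mod 10945]
1952 = 2^5·61; (2/10945) = +1 since 10945 mod 8 = 1, so (1952/10945) = (+1)^5·(61/10945); sign now -1
reciprocity: (61/10945) = +1·(10945/61) since 61 mod 4 = 1, 10945 mod 4 = 1; sign now -1
(10945/61) = (26/61)   [reduce mod 61]
26 = 2^1·13; (2/61) = -1 since 61 mod 8 = 5, so (26/61) = (-1)^1·(13/61); sign now +1
reciprocity: (13/61) = +1·(61/13) since 13 mod 4 = 1, 61 mod 4 = 1; sign now +1
(61/13) = (9/13)   [reduce mod 13]
reciprocity: (9/13) = +1·(13/9) since 9 mod 4 = 1, 13 mod 4 = 1; sign now +1
(13/9) = (4/9)   [reduce mod 9]
4 = 2^2·1; (2/9) = +1 since 9 mod 8 = 1, so (4/9) = (+1)^2·(1/9); sign now +1
(1/9) = 1; final value = sign = +1

1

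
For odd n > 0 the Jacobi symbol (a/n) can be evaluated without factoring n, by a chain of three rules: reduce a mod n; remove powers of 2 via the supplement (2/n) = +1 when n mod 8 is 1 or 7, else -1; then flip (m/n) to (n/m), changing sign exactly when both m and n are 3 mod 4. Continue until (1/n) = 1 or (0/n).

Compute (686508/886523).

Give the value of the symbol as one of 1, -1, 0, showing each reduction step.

1

factor out 2^2: 686508 = 2^2·171627; with 886523 mod 8 = 3, (2/886523) = -1; sign now +1; continue with (171627/886523)
flip (171627/886523) -> (886523/171627): both odd, 171627 mod 4 = 3, 886523 mod 4 = 3, so the flip contributes -1; sign now -1
(886523/171627): 886523 mod 171627 = 28388, so (886523/171627) = (28388/171627)
factor out 2^2: 28388 = 2^2·7097; with 171627 mod 8 = 3, (2/171627) = -1; sign now -1; continue with (7097/171627)
flip (7097/171627) -> (171627/7097): both odd, 7097 mod 4 = 1, 171627 mod 4 = 3, so the flip contributes +1; sign now -1
(171627/7097): 171627 mod 7097 = 1299, so (171627/7097) = (1299/7097)
flip (1299/7097) -> (7097/1299): both odd, 1299 mod 4 = 3, 7097 mod 4 = 1, so the flip contributes +1; sign now -1
(7097/1299): 7097 mod 1299 = 602, so (7097/1299) = (602/1299)
factor out 2^1: 602 = 2^1·301; with 1299 mod 8 = 3, (2/1299) = -1; sign now +1; continue with (301/1299)
flip (301/1299) -> (1299/301): both odd, 301 mod 4 = 1, 1299 mod 4 = 3, so the flip contributes +1; sign now +1
(1299/301): 1299 mod 301 = 95, so (1299/301) = (95/301)
flip (95/301) -> (301/95): both odd, 95 mod 4 = 3, 301 mod 4 = 1, so the flip contributes +1; sign now +1
(301/95): 301 mod 95 = 16, so (301/95) = (16/95)
factor out 2^4: 16 = 2^4·1; with 95 mod 8 = 7, (2/95) = +1; sign now +1; continue with (1/95)
reached (1/95) = 1, so the symbol is +1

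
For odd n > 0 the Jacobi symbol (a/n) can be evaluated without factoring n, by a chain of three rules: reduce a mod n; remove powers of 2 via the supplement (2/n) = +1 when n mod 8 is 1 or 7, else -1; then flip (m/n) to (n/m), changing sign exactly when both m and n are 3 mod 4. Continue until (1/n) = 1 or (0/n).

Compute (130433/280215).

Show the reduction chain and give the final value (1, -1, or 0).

1

flip (130433/280215) -> (280215/130433): both odd, 130433 mod 4 = 1, 280215 mod 4 = 3, so the flip contributes +1; sign now +1
(280215/130433): 280215 mod 130433 = 19349, so (280215/130433) = (19349/130433)
flip (19349/130433) -> (130433/19349): both odd, 19349 mod 4 = 1, 130433 mod 4 = 1, so the flip contributes +1; sign now +1
(130433/19349): 130433 mod 19349 = 14339, so (130433/19349) = (14339/19349)
flip (14339/19349) -> (19349/14339): both odd, 14339 mod 4 = 3, 19349 mod 4 = 1, so the flip contributes +1; sign now +1
(19349/14339): 19349 mod 14339 = 5010, so (19349/14339) = (5010/14339)
factor out 2^1: 5010 = 2^1·2505; with 14339 mod 8 = 3, (2/14339) = -1; sign now -1; continue with (2505/14339)
flip (2505/14339) -> (14339/2505): both odd, 2505 mod 4 = 1, 14339 mod 4 = 3, so the flip contributes +1; sign now -1
(14339/2505): 14339 mod 2505 = 1814, so (14339/2505) = (1814/2505)
factor out 2^1: 1814 = 2^1·907; with 2505 mod 8 = 1, (2/2505) = +1; sign now -1; continue with (907/2505)
flip (907/2505) -> (2505/907): both odd, 907 mod 4 = 3, 2505 mod 4 = 1, so the flip contributes +1; sign now -1
(2505/907): 2505 mod 907 = 691, so (2505/907) = (691/907)
flip (691/907) -> (907/691): both odd, 691 mod 4 = 3, 907 mod 4 = 3, so the flip contributes -1; sign now +1
(907/691): 907 mod 691 = 216, so (907/691) = (216/691)
factor out 2^3: 216 = 2^3·27; with 691 mod 8 = 3, (2/691) = -1; sign now -1; continue with (27/691)
flip (27/691) -> (691/27): both odd, 27 mod 4 = 3, 691 mod 4 = 3, so the flip contributes -1; sign now +1
(691/27): 691 mod 27 = 16, so (691/27) = (16/27)
factor out 2^4: 16 = 2^4·1; with 27 mod 8 = 3, (2/27) = -1; sign now +1; continue with (1/27)
reached (1/27) = 1, so the symbol is +1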